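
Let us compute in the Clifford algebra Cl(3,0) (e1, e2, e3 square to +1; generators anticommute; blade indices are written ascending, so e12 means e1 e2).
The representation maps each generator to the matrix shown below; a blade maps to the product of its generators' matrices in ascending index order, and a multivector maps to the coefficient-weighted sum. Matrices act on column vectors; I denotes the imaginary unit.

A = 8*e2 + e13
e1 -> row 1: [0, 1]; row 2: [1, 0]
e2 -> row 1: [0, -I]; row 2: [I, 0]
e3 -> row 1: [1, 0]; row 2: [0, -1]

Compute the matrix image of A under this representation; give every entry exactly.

Bivector images (products of the table entries): rho(e13) = rho(e1)rho(e3) = row 1: [0, -1]; row 2: [1, 0].
M = (8)*rho(e2) + (1)*rho(e13), summed entrywise:
Answer: row 1: [0, -1 - 8*I]; row 2: [1 + 8*I, 0]


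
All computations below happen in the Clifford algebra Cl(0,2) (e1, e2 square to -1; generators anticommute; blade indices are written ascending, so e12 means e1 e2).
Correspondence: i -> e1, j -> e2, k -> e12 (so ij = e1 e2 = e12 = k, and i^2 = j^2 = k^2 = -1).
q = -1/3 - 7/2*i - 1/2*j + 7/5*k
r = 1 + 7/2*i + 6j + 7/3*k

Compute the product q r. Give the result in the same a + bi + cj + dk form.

In blades: q = -1/3 - 7/2*e1 - 1/2*e2 + 7/5*e12, r = 1 + 7/2*e1 + 6*e2 + 7/3*e12.
Distribute q over r term by term (generator squares from the signature, products reordered to ascending indices): (-1/3)*r = -1/3 - 7/6*e1 - 2*e2 - 7/9*e12; (-7/2*e1)*r = 49/4 - 7/2*e1 + 49/6*e2 - 21*e12; (-1/2*e2)*r = 3 - 7/6*e1 - 1/2*e2 + 7/4*e12; (7/5*e12)*r = -49/15 - 42/5*e1 + 49/10*e2 + 7/5*e12.
Sum: 233/20 - 427/30*e1 + 317/30*e2 - 3353/180*e12; translating back through the correspondence:
Answer: 233/20 - 427/30*i + 317/30*j - 3353/180*k


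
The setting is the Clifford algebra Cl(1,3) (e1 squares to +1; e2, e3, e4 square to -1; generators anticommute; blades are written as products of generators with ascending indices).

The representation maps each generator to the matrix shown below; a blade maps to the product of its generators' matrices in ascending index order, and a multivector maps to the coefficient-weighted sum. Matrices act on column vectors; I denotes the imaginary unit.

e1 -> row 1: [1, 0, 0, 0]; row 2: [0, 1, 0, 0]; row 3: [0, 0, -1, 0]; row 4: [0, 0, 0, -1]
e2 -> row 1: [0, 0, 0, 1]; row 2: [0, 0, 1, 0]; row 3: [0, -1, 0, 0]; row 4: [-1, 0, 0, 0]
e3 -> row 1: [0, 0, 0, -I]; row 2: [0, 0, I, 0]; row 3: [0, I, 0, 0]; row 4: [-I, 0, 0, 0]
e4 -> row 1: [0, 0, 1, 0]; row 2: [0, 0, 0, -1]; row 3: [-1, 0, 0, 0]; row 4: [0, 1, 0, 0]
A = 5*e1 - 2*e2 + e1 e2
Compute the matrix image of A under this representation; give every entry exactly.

Bivector images (products of the table entries): rho(e1 e2) = rho(e1)rho(e2) = row 1: [0, 0, 0, 1]; row 2: [0, 0, 1, 0]; row 3: [0, 1, 0, 0]; row 4: [1, 0, 0, 0].
M = (5)*rho(e1) + (-2)*rho(e2) + (1)*rho(e1 e2), summed entrywise:
Answer: row 1: [5, 0, 0, -1]; row 2: [0, 5, -1, 0]; row 3: [0, 3, -5, 0]; row 4: [3, 0, 0, -5]


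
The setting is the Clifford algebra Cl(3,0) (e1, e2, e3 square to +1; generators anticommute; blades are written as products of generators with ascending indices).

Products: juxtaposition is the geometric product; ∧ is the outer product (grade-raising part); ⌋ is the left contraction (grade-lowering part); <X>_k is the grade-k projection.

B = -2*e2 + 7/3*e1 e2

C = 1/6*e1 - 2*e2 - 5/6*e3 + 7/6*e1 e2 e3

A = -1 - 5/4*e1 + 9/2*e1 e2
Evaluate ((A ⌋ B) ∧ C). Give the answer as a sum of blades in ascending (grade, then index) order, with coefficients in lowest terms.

step 1: -21/2 - 11/12*e2 - 7/3*e1 e2
step 2: -7/4*e1 + 21*e2 + 35/4*e3 + 11/72*e1 e2 + 55/72*e2 e3 - 371/36*e1 e2 e3
Answer: -7/4*e1 + 21*e2 + 35/4*e3 + 11/72*e1 e2 + 55/72*e2 e3 - 371/36*e1 e2 e3


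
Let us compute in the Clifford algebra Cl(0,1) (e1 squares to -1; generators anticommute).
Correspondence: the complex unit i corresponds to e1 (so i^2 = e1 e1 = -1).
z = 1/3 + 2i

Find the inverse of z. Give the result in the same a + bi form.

In blades: z = 1/3 + 2*e1.
With qbar = 1/3 - 2*e1 (scalar fixed, mapped units negated), z qbar = 37/9 (the sum of squared coefficients), so z^-1 = qbar / (37/9) = 3/37 - 18/37*e1; translating back:
Answer: 3/37 - 18/37*i


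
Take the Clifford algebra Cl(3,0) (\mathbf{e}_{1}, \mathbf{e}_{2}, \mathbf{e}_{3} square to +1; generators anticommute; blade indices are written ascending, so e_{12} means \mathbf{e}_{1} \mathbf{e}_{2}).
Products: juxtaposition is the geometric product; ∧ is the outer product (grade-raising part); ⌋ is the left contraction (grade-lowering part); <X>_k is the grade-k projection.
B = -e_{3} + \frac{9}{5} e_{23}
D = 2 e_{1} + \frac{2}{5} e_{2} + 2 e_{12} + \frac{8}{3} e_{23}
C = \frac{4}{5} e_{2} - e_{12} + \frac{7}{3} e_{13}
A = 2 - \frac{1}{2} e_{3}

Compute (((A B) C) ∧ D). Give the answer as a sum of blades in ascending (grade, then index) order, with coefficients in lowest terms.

step 1: \frac{1}{2} + \frac{9}{10} e_{2} - 2 e_{3} + \frac{18}{5} e_{23}
step 2: \frac{18}{25} + \frac{167}{30} e_{1} + \frac{2}{5} e_{2} - \frac{72}{25} e_{3} + \frac{79}{10} e_{12} + \frac{143}{30} e_{13} + \frac{8}{5} e_{23} - \frac{1}{10} e_{123}
step 3: \frac{36}{25} e_{1} + \frac{36}{125} e_{2} + \frac{43}{15} e_{12} + \frac{144}{25} e_{13} + \frac{384}{125} e_{23} + \frac{467}{45} e_{123}
Answer: \frac{36}{25} e_{1} + \frac{36}{125} e_{2} + \frac{43}{15} e_{12} + \frac{144}{25} e_{13} + \frac{384}{125} e_{23} + \frac{467}{45} e_{123}


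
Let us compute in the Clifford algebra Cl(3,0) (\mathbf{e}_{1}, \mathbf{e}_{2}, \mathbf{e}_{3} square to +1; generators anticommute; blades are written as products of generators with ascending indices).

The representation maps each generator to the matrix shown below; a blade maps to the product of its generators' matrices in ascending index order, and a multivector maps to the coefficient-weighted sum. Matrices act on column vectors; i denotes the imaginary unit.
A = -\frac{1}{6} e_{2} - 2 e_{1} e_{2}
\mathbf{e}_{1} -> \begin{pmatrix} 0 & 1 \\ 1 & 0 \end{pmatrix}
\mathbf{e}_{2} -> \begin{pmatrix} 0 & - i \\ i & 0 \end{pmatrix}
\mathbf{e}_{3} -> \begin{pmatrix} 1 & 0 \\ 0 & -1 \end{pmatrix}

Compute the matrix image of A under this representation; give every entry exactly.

Bivector images (products of the table entries): rho(e_{1} e_{2}) = rho(\mathbf{e}_{1})rho(\mathbf{e}_{2}) = \begin{pmatrix} i & 0 \\ 0 & - i \end{pmatrix}.
M = (-\frac{1}{6})*rho(e_{2}) + (-2)*rho(e_{1} e_{2}), summed entrywise:
Answer: \begin{pmatrix} - 2 i & \frac{i}{6} \\ - \frac{i}{6} & 2 i \end{pmatrix}


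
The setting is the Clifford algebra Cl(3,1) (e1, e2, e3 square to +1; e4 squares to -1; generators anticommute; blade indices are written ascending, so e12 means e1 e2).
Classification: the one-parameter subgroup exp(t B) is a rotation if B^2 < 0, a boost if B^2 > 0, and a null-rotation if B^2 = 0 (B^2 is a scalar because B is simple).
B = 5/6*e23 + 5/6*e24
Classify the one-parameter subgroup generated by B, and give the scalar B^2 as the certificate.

B^2 term by term: the squares give (5/6)^2*(e23)^2 + (5/6)^2*(e24)^2 = 25/36*(-1) + 25/36*(+1) = 0 (each basis 2-blade squares to minus the product of its generators' squares); cross terms between blades sharing an index anticommute and cancel. So B^2 = 0.
Answer: null-rotation, certificate B^2 = 0. Because 0 is invariant under every versor sandwich, the classification follows from its sign alone.


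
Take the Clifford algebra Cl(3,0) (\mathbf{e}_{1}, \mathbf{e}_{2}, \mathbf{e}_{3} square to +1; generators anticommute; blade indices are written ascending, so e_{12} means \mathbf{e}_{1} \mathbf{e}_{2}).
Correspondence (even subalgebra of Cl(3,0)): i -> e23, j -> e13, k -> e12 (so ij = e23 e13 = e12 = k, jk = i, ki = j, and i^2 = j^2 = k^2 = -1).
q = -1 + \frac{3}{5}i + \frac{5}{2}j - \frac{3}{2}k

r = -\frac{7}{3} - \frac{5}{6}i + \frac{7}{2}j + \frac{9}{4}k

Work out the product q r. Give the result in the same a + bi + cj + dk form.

In blades: q = -1 - \frac{3}{2} e_{12} + \frac{5}{2} e_{13} + \frac{3}{5} e_{23}, r = -\frac{7}{3} + \frac{9}{4} e_{12} + \frac{7}{2} e_{13} - \frac{5}{6} e_{23}.
Distribute q over r term by term (generator squares from the signature, products reordered to ascending indices): (-1)*r = \frac{7}{3} - \frac{9}{4} e_{12} - \frac{7}{2} e_{13} + \frac{5}{6} e_{23}; (-\frac{3}{2} e_{12})*r = \frac{27}{8} + \frac{7}{2} e_{12} + \frac{5}{4} e_{13} + \frac{21}{4} e_{23}; (\frac{5}{2} e_{13})*r = -\frac{35}{4} + \frac{25}{12} e_{12} - \frac{35}{6} e_{13} + \frac{45}{8} e_{23}; (\frac{3}{5} e_{23})*r = \frac{1}{2} + \frac{21}{10} e_{12} - \frac{27}{20} e_{13} - \frac{7}{5} e_{23}.
Sum: -\frac{61}{24} + \frac{163}{30} e_{12} - \frac{283}{30} e_{13} + \frac{1237}{120} e_{23}; translating back through the correspondence:
Answer: -\frac{61}{24} + \frac{1237}{120}i - \frac{283}{30}j + \frac{163}{30}k


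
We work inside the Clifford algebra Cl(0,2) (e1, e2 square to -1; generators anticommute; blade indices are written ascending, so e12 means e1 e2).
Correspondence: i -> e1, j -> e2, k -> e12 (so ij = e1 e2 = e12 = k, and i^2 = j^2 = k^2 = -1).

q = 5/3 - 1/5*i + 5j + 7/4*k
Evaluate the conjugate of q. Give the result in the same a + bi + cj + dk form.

In blades: q = 5/3 - 1/5*e1 + 5*e2 + 7/4*e12.
Conjugation here is Clifford conjugation: the scalar is fixed and the grade-1 and grade-2 blades all flip sign, giving 5/3 + 1/5*e1 - 5*e2 - 7/4*e12; translating back:
Answer: 5/3 + 1/5*i - 5j - 7/4*k


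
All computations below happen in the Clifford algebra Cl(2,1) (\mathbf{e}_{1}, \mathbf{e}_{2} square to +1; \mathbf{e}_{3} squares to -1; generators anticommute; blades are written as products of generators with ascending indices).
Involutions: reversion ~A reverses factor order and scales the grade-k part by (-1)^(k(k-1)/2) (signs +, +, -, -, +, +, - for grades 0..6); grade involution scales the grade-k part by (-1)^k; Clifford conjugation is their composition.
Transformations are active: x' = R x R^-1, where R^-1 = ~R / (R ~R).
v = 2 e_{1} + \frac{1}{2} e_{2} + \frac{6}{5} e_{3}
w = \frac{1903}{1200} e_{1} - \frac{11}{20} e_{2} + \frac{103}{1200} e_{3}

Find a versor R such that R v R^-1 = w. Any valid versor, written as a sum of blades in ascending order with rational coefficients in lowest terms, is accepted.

Reasoning: v^2 = w^2 = \frac{281}{100} since conjugation preserves the quadratic form; R = v + w = \frac{4303}{1200} e_{1} - \frac{1}{20} e_{2} + \frac{1543}{1200} e_{3} is then valid when invertible, keeping its own part and reversing (v - w)/2.
Answer: \frac{4303}{1200} e_{1} - \frac{1}{20} e_{2} + \frac{1543}{1200} e_{3}


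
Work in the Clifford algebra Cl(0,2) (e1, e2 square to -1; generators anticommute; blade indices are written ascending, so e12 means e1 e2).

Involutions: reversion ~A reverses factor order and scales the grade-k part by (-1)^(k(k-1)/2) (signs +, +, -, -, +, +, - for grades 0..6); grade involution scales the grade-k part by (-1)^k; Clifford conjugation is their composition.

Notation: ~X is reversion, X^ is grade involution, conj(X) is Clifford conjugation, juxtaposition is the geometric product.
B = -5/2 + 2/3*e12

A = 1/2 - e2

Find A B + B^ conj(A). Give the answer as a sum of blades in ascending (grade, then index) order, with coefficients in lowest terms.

first term: -5/4 - 2/3*e1 + 5/2*e2 + 1/3*e12
second term: -5/4 - 2/3*e1 - 5/2*e2 + 1/3*e12
Answer: -5/2 - 4/3*e1 + 2/3*e12


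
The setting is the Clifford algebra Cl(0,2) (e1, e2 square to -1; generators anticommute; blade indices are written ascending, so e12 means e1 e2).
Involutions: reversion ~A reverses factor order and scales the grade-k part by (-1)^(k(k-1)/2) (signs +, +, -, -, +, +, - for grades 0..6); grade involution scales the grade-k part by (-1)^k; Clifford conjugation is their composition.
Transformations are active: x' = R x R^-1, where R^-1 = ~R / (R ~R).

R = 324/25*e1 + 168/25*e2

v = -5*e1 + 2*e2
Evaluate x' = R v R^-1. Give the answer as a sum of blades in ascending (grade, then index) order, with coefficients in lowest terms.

~R = 324/25*e1 + 168/25*e2, and R ~R = -5328/25, so R^-1 = ~R / (-5328/25).
R v = 1284/25 + 1488/25*e12
Answer: -1153/925*e1 - 4846/925*e2


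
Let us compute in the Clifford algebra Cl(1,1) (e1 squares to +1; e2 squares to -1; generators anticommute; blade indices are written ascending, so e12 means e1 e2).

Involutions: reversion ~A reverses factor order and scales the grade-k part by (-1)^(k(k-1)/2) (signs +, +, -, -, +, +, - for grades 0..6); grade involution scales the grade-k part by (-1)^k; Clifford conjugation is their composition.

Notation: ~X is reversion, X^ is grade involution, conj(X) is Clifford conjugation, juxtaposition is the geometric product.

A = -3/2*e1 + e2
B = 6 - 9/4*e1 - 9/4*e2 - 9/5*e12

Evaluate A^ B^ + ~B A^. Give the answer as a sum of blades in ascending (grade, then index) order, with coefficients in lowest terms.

first term: 45/8 + 54/5*e1 - 87/10*e2 + 45/8*e12
second term: -45/8 + 54/5*e1 - 87/10*e2 + 45/8*e12
Answer: 108/5*e1 - 87/5*e2 + 45/4*e12


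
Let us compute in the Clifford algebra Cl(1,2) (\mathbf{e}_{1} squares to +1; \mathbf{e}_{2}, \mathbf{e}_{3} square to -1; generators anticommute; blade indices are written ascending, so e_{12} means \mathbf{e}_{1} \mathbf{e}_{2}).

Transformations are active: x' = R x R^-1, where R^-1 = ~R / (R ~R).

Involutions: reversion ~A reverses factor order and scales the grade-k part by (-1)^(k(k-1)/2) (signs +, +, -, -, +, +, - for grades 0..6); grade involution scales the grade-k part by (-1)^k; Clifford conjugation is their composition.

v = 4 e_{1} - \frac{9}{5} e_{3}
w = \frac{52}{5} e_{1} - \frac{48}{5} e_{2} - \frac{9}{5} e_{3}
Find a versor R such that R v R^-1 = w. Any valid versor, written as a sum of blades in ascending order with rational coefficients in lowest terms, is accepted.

Here q(v) = q(w) = \frac{319}{25}; the classical choice R = v + w = \frac{72}{5} e_{1} - \frac{48}{5} e_{2} - \frac{18}{5} e_{3} then realises v -> w under the sandwich.
Answer: \frac{72}{5} e_{1} - \frac{48}{5} e_{2} - \frac{18}{5} e_{3}


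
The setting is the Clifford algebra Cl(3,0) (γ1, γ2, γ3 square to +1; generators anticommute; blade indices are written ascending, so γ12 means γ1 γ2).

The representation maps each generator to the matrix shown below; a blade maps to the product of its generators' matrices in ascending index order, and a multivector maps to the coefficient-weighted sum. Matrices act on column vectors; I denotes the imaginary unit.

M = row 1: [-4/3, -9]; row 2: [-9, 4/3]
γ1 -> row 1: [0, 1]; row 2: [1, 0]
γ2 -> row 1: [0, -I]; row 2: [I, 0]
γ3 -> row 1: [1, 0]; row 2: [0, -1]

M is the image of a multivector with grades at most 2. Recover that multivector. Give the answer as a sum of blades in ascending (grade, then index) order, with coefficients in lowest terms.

Method: 1, rho(γ1), rho(γ2), rho(γ3) form a trace-orthogonal basis of the 2x2 complex matrices (tr(X Y) = 2 if X = Y, else 0), so M = m0*1 + m1*rho(γ1) + m2*rho(γ2) + m3*rho(γ3) with m0 = tr(M)/2 = 0, m1 = tr(M rho(γ1))/2 = -9, m2 = tr(M rho(γ2))/2 = 0, m3 = tr(M rho(γ3))/2 = -4/3.
Multiplying table entries, the bivector images are rho(γ12) = I*rho(γ3), rho(γ13) = -I*rho(γ2), rho(γ23) = I*rho(γ1); with real blade coefficients the real parts of m0..m3 are the coefficients of 1, γ1, γ2, γ3 and the imaginary parts give the bivectors (γ23: Im m1, γ13: -Im m2, γ12: Im m3).
Answer: -9*γ1 - 4/3*γ3


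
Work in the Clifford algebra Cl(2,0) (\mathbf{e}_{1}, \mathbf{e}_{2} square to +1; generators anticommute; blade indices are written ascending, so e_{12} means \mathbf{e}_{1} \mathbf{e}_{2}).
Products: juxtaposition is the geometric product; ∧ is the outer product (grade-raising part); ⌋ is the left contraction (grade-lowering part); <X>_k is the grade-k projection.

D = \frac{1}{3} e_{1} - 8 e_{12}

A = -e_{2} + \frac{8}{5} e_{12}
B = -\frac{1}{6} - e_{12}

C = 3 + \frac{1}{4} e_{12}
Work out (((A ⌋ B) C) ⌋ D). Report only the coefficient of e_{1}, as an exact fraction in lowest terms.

step 1: \frac{8}{5} - e_{1}
step 2: \frac{24}{5} - 3 e_{1} - \frac{1}{4} e_{2} + \frac{2}{5} e_{12}
step 3: \frac{11}{5} - \frac{2}{5} e_{1} + 24 e_{2} - \frac{192}{5} e_{12}
Answer: -\frac{2}{5}


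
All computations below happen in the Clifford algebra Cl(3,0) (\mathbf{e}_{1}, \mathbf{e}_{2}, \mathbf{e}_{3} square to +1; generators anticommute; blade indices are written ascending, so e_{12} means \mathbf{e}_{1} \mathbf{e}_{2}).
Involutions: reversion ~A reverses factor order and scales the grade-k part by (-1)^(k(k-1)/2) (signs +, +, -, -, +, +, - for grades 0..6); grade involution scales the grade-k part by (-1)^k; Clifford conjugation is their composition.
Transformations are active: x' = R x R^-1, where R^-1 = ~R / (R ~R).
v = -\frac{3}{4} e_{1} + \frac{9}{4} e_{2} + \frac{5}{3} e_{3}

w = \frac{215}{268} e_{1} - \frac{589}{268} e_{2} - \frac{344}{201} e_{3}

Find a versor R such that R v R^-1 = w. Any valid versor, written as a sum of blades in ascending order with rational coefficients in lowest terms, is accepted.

Why this works: both vectors square to \frac{605}{72}, so q(v) = q(w) and R = v + w = \frac{7}{134} e_{1} + \frac{7}{134} e_{2} - \frac{3}{67} e_{3} carries v to w — its own direction survives, the complement (v - w)/2 flips.
Answer: \frac{7}{134} e_{1} + \frac{7}{134} e_{2} - \frac{3}{67} e_{3}


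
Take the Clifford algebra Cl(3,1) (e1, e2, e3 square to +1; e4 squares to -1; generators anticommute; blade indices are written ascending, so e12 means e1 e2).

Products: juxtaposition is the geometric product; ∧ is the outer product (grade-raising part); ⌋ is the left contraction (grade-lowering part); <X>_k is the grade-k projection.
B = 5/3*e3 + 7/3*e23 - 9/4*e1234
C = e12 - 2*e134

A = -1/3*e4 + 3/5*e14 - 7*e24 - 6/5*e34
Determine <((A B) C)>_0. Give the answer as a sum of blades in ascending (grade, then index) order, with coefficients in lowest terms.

step 1: 2*e4 + 27/10*e12 - 63/4*e13 - 27/20*e23 + 14/5*e24 - 142/9*e34 + 3/4*e123 - e134 + 98/9*e234 + 7/5*e1234
step 2: -7/10 + 284/9*e1 + 14/5*e2 - 3/4*e3 - 63/2*e4 + 196/9*e12 + 107/20*e13 - 14/5*e14 - 63/4*e23 - 3/2*e24 - 7/5*e34 - 28/5*e123 + 47/10*e124 - 98/9*e134 + 22/5*e234 - 142/9*e1234
step 3: -7/10
Answer: -7/10


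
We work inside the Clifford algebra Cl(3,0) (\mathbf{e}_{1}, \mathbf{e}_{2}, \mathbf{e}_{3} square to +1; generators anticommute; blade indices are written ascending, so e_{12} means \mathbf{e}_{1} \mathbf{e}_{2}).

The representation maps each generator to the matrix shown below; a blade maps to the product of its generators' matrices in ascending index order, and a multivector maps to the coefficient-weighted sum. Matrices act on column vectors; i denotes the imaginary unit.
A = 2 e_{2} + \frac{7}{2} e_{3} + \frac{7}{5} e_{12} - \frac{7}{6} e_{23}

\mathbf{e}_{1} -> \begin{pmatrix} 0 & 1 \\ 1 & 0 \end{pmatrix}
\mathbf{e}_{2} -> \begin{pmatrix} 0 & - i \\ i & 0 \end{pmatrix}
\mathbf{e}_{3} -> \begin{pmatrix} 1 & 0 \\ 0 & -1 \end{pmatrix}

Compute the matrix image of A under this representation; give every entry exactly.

Bivector images (products of the table entries): rho(e_{12}) = rho(\mathbf{e}_{1})rho(\mathbf{e}_{2}) = \begin{pmatrix} i & 0 \\ 0 & - i \end{pmatrix}; rho(e_{23}) = rho(\mathbf{e}_{2})rho(\mathbf{e}_{3}) = \begin{pmatrix} 0 & i \\ i & 0 \end{pmatrix}.
M = (2)*rho(e_{2}) + (\frac{7}{2})*rho(e_{3}) + (\frac{7}{5})*rho(e_{12}) + (-\frac{7}{6})*rho(e_{23}), summed entrywise:
Answer: \begin{pmatrix} \frac{7}{2} + \frac{7 i}{5} & - \frac{19 i}{6} \\ \frac{5 i}{6} & - \frac{7}{2} - \frac{7 i}{5} \end{pmatrix}


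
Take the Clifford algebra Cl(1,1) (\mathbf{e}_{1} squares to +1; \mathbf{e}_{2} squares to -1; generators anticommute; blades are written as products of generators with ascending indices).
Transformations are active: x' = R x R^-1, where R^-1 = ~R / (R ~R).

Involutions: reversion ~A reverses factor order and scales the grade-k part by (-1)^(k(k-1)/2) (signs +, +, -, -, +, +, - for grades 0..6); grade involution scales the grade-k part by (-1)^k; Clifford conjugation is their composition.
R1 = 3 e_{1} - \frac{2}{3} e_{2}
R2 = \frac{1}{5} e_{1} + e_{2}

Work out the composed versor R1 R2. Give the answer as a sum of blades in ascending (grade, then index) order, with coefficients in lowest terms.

Distribute over the terms of R1 (each basis-blade product reordered to ascending indices, repeated generators contracted through their squares):
(3 e_{1}) R2 = \frac{3}{5} + 3 e_{1} e_{2}
(-\frac{2}{3} e_{2}) R2 = \frac{2}{3} + \frac{2}{15} e_{1} e_{2}
Summing the partial products and collecting blades:
Answer: \frac{19}{15} + \frac{47}{15} e_{1} e_{2}


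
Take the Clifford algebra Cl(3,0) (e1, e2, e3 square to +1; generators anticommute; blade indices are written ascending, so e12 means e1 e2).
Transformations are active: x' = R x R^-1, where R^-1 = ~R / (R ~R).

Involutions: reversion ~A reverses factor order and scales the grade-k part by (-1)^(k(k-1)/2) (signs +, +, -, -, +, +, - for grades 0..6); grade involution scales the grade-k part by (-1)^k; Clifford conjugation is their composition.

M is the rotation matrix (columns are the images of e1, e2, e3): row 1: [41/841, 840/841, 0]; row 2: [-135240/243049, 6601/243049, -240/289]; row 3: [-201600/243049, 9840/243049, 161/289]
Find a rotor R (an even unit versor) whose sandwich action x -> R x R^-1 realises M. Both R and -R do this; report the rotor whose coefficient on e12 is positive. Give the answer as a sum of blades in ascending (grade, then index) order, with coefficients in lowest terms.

Method: write R = a + b12*e12 + b13*e13 + b23*e23 with a^2 + b12^2 + b13^2 + b23^2 = 1 (so R^-1 = ~R). Expanding the columns R e_j ~R gives tr M = 4a^2 - 1 and, from the antisymmetric part, M21 - M12 = -4a*b12, M13 - M31 = 4a*b13, M32 - M23 = -4a*b23.
Here tr M = 153851/243049, so a^2 = (1 + tr M)/4 = 99225/243049 and a = ±315/493. Taking a = 315/493: M21 - M12 = -378000/243049, M13 - M31 = 201600/243049, M32 - M23 = 211680/243049, giving b12 = 300/493, b13 = 160/493, b23 = -168/493, i.e. R = 315/493 + 300/493*e12 + 160/493*e13 - 168/493*e23.
Its e12 coefficient is already positive.
Answer: 315/493 + 300/493*e12 + 160/493*e13 - 168/493*e23. Uniqueness: Spin(3) -> SO(3) maps R and -R to the same rotation of trace 153851/243049; fixing the sign of the e12 coefficient removes the ambiguity.


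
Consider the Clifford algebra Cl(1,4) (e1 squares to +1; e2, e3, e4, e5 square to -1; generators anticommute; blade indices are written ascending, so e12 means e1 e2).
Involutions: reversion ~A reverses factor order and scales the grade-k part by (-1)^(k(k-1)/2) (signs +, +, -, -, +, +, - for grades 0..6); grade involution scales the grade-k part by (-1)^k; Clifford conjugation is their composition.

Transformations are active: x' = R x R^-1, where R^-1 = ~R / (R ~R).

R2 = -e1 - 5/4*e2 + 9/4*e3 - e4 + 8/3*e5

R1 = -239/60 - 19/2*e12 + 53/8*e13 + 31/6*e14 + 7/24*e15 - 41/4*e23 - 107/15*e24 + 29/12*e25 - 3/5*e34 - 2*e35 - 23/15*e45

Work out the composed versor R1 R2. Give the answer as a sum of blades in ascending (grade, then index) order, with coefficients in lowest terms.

Distribute over the terms of R2 (each basis-blade product reordered to ascending indices, repeated generators contracted through their squares):
R1 (-e1) = 239/60*e1 - 19/2*e2 + 53/8*e3 + 31/6*e4 + 7/24*e5 + 41/4*e123 + 107/15*e124 - 29/12*e125 + 3/5*e134 + 2*e135 + 23/15*e145
R1 (-5/4*e2) = -95/8*e1 + 239/48*e2 + 205/16*e3 + 107/12*e4 - 145/48*e5 + 265/32*e123 + 155/24*e124 + 35/96*e125 + 3/4*e234 + 5/2*e235 + 23/12*e245
R1 (9/4*e3) = -477/32*e1 + 369/16*e2 - 717/80*e3 - 27/20*e4 - 9/2*e5 - 171/8*e123 - 93/8*e134 - 21/32*e135 + 321/20*e234 - 87/16*e235 - 69/20*e345
R1 (-e4) = 31/6*e1 - 107/15*e2 - 3/5*e3 + 239/60*e4 + 23/15*e5 + 19/2*e124 - 53/8*e134 + 7/24*e145 + 41/4*e234 + 29/12*e245 - 2*e345
R1 (8/3*e5) = -7/9*e1 - 58/9*e2 + 16/3*e3 + 184/45*e4 - 478/45*e5 - 76/3*e125 + 53/3*e135 + 124/9*e145 - 82/3*e235 - 856/45*e245 - 8/5*e345
Summing the partial products and collecting blades:
Answer: -26509/1440*e1 + 1787/360*e2 + 365/24*e3 + 749/36*e4 - 11749/720*e5 - 91/32*e123 + 2771/120*e124 - 2629/96*e125 - 353/20*e134 + 1825/96*e135 + 5617/360*e145 + 541/20*e234 - 1453/48*e235 - 661/45*e245 - 141/20*e345


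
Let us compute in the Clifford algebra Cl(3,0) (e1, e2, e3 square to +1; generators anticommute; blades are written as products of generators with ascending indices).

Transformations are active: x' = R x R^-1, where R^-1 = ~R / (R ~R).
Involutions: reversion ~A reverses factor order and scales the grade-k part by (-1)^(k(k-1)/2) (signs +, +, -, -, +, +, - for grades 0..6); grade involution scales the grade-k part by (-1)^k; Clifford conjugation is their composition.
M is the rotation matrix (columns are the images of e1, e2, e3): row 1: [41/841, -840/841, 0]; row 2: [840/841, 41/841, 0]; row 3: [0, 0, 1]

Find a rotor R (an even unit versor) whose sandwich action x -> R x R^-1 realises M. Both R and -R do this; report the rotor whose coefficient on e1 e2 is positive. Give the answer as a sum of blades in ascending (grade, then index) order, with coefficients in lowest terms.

Method: write R = a + b12*e1 e2 + b13*e1 e3 + b23*e2 e3 with a^2 + b12^2 + b13^2 + b23^2 = 1 (so R^-1 = ~R). Expanding the columns R e_j ~R gives tr M = 4a^2 - 1 and, from the antisymmetric part, M21 - M12 = -4a*b12, M13 - M31 = 4a*b13, M32 - M23 = -4a*b23.
Here tr M = 923/841, so a^2 = (1 + tr M)/4 = 441/841 and a = ±21/29. Taking a = 21/29: M21 - M12 = 1680/841, M13 - M31 = 0, M32 - M23 = 0, giving b12 = -20/29, b13 = 0, b23 = 0, i.e. R = 21/29 - 20/29*e1 e2.
Its e1 e2 coefficient is negative, so report the other preimage -R.
Answer: -21/29 + 20/29*e1 e2. Note: both R and -R realise this M (trace 923/841); the covering map identifies them, and the e1 e2-coefficient sign is the tie-breaker.


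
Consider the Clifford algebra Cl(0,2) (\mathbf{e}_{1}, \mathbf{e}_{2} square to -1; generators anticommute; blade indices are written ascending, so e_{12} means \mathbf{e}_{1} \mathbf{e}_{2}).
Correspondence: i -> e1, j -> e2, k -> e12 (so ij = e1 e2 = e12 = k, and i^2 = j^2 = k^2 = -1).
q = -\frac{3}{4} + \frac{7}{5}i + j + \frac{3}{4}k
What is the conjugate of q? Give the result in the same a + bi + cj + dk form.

In blades: q = -\frac{3}{4} + \frac{7}{5} e_{1} + e_{2} + \frac{3}{4} e_{12}.
Conjugation here is Clifford conjugation: the scalar is fixed and the grade-1 and grade-2 blades all flip sign, giving -\frac{3}{4} - \frac{7}{5} e_{1} - e_{2} - \frac{3}{4} e_{12}; translating back:
Answer: -\frac{3}{4} - \frac{7}{5}i - j - \frac{3}{4}k


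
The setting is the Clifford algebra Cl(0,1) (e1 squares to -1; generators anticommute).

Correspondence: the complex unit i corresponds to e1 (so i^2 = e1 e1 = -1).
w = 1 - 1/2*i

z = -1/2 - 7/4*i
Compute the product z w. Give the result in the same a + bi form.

In blades: z = -1/2 - 7/4*e1, w = 1 - 1/2*e1.
Distribute z over w term by term (generator squares from the signature, products reordered to ascending indices): (-1/2)*w = -1/2 + 1/4*e1; (-7/4*e1)*w = -7/8 - 7/4*e1.
Sum: -11/8 - 3/2*e1; translating back through the correspondence:
Answer: -11/8 - 3/2*i


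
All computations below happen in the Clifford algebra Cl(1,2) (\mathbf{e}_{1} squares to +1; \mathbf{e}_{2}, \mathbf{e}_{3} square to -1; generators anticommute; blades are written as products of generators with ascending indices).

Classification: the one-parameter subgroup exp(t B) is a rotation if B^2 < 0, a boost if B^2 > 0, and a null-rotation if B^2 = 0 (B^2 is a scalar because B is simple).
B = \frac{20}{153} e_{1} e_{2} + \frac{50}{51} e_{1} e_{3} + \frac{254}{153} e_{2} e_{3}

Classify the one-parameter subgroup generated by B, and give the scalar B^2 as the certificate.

B^2 term by term: the squares give (\frac{20}{153})^2*(e_{1} e_{2})^2 + (\frac{50}{51})^2*(e_{1} e_{3})^2 + (\frac{254}{153})^2*(e_{2} e_{3})^2 = \frac{400}{23409}*(+1) + \frac{2500}{2601}*(+1) + \frac{64516}{23409}*(-1) = -\frac{16}{9} (each basis 2-blade squares to minus the product of its generators' squares); cross terms between blades sharing an index anticommute and cancel. So B^2 = -\frac{16}{9}.
Answer: rotation, certificate B^2 = -\frac{16}{9}. One invariant decides it: the square -\frac{16}{9} survives every conjugation, and its sign is exactly the classification.


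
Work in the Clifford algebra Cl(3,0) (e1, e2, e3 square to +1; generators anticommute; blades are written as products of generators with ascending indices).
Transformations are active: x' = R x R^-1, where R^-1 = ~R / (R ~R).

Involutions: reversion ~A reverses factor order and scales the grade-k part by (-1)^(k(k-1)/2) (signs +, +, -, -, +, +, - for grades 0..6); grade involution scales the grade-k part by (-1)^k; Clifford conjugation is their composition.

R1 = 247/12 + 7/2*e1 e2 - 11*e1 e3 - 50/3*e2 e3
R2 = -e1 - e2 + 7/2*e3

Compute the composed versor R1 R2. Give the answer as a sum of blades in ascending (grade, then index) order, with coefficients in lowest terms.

Distribute over the terms of R2 (each basis-blade product reordered to ascending indices, repeated generators contracted through their squares):
R1 (-e1) = -247/12*e1 + 7/2*e2 - 11*e3 + 50/3*e1 e2 e3
R1 (-e2) = -7/2*e1 - 247/12*e2 - 50/3*e3 - 11*e1 e2 e3
R1 (7/2*e3) = -77/2*e1 - 175/3*e2 + 1729/24*e3 + 49/4*e1 e2 e3
Summing the partial products and collecting blades:
Answer: -751/12*e1 - 905/12*e2 + 355/8*e3 + 215/12*e1 e2 e3


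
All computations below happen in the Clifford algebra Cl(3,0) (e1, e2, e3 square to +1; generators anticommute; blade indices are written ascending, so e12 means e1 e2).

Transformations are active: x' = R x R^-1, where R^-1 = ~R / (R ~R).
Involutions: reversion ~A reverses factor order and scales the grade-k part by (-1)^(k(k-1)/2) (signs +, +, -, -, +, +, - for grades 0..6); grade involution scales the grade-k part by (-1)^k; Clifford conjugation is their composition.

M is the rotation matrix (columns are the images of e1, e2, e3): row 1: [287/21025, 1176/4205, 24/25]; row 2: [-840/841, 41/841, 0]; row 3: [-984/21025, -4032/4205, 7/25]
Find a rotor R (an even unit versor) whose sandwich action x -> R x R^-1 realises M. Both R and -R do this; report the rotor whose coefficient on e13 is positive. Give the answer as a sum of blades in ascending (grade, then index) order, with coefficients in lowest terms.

Method: write R = a + b12*e12 + b13*e13 + b23*e23 with a^2 + b12^2 + b13^2 + b23^2 = 1 (so R^-1 = ~R). Expanding the columns R e_j ~R gives tr M = 4a^2 - 1 and, from the antisymmetric part, M21 - M12 = -4a*b12, M13 - M31 = 4a*b13, M32 - M23 = -4a*b23.
Here tr M = 7199/21025, so a^2 = (1 + tr M)/4 = 7056/21025 and a = ±84/145. Taking a = 84/145: M21 - M12 = -5376/4205, M13 - M31 = 21168/21025, M32 - M23 = -4032/4205, giving b12 = 16/29, b13 = 63/145, b23 = 12/29, i.e. R = 84/145 + 16/29*e12 + 63/145*e13 + 12/29*e23.
Its e13 coefficient is already positive.
Answer: 84/145 + 16/29*e12 + 63/145*e13 + 12/29*e23. Uniqueness: Spin(3) -> SO(3) maps R and -R to the same rotation of trace 7199/21025; fixing the sign of the e13 coefficient removes the ambiguity.


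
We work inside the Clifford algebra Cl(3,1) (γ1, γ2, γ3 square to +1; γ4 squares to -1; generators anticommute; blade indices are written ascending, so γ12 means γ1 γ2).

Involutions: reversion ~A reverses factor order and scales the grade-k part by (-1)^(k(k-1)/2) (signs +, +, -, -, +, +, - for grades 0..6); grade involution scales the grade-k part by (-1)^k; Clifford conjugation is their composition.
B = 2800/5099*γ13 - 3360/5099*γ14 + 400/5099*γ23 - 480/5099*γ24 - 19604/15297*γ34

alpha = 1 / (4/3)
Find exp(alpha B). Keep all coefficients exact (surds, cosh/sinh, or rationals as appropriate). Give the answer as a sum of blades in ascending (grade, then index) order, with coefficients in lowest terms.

B^2 term by term: the squares give (2800/5099)^2*(γ13)^2 + (-3360/5099)^2*(γ14)^2 + (400/5099)^2*(γ23)^2 + (-480/5099)^2*(γ24)^2 + (-19604/15297)^2*(γ34)^2 = 7840000/25999801*(-1) + 11289600/25999801*(+1) + 160000/25999801*(-1) + 230400/25999801*(+1) + 384316816/233998209*(+1) = 16/9 (each basis 2-blade squares to minus the product of its generators' squares); cross terms between blades sharing an index anticommute and cancel; the commuting (index-disjoint) pairs give grade-4 terms 2*c*c'*(blade product), which cancel blade by blade — γ1234: 2688000/25999801 - 2688000/25999801 = 0 — confirming B is simple. So B^2 = 16/9.
B^2 = 16/9 — hyperbolic case — the even/odd split gives cosh and sinh: l = 4/3, alpha*l = 1, so exp(alpha B) = cosh(1) + (sinh(1)/(4/3))*B = cosh(1) + (3*sinh(1)/4)*B.
Answer: cosh(1) + 2100*sinh(1)/5099*γ13 - 2520*sinh(1)/5099*γ14 + 300*sinh(1)/5099*γ23 - 360*sinh(1)/5099*γ24 - 4901*sinh(1)/5099*γ34


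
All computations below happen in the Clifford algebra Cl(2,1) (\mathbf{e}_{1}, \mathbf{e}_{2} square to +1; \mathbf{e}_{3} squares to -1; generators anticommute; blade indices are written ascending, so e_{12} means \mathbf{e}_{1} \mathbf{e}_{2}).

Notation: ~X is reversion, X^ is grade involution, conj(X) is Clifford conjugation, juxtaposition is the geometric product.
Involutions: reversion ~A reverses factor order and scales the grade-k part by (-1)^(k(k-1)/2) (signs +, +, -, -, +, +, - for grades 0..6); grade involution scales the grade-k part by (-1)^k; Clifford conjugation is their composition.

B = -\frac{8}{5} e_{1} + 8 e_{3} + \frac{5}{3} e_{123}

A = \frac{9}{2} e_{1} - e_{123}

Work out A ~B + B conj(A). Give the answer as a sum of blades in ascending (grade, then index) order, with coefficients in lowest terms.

first term: -\frac{83}{15} + 8 e_{12} + 36 e_{13} - \frac{59}{10} e_{23}
second term: \frac{83}{15} + 8 e_{12} + 36 e_{13} - \frac{59}{10} e_{23}
Answer: 16 e_{12} + 72 e_{13} - \frac{59}{5} e_{23}


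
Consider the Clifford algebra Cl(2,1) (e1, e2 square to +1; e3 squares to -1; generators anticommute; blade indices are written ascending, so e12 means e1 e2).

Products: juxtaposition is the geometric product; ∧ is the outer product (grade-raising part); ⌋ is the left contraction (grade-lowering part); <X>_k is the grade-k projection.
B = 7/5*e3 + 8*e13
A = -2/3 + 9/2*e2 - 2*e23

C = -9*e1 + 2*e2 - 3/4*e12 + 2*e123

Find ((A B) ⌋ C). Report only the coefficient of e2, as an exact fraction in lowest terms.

step 1: 14/5*e2 - 14/15*e3 + 16*e12 - 16/3*e13 + 63/10*e23 - 36*e123
step 2: -272/5 + 147/10*e1 + 32/3*e2 - 32*e3 + 28/15*e12 - 28/5*e13
Answer: 32/3


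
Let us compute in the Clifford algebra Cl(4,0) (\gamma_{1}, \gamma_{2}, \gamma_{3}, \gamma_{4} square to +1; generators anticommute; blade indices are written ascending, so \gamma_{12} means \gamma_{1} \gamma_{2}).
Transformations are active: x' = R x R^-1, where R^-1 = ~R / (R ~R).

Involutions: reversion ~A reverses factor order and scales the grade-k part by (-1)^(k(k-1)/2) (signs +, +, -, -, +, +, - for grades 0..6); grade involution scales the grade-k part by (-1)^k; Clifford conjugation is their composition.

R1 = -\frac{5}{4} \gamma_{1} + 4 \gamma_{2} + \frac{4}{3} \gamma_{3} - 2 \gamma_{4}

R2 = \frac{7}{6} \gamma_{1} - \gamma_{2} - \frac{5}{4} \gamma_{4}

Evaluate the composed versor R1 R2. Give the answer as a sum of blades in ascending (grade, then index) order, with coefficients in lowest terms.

Distribute over the terms of R2 (each basis-blade product reordered to ascending indices, repeated generators contracted through their squares):
R1 (\frac{7}{6} \gamma_{1}) = -\frac{35}{24} - \frac{14}{3} \gamma_{12} - \frac{14}{9} \gamma_{13} + \frac{7}{3} \gamma_{14}
R1 (-\gamma_{2}) = -4 + \frac{5}{4} \gamma_{12} + \frac{4}{3} \gamma_{23} - 2 \gamma_{24}
R1 (-\frac{5}{4} \gamma_{4}) = \frac{5}{2} + \frac{25}{16} \gamma_{14} - 5 \gamma_{24} - \frac{5}{3} \gamma_{34}
Summing the partial products and collecting blades:
Answer: -\frac{71}{24} - \frac{41}{12} \gamma_{12} - \frac{14}{9} \gamma_{13} + \frac{187}{48} \gamma_{14} + \frac{4}{3} \gamma_{23} - 7 \gamma_{24} - \frac{5}{3} \gamma_{34}


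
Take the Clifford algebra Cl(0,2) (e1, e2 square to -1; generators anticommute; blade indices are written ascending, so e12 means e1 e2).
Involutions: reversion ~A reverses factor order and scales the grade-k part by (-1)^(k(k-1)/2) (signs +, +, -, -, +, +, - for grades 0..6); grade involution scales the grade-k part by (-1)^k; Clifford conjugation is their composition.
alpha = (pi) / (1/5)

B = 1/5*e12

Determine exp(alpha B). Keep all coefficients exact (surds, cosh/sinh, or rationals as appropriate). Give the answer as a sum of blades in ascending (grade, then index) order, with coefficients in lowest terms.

B^2 = (1/5)^2*(e12)^2 = 1/25*(-1) = -1/25 (a basis 2-blade squares to minus the product of its generators' squares).
B^2 = -1/25 — B^2 < 0, so the exponential closes trigonometrically: l = 1/5, alpha*l = pi, so exp(alpha B) = cos(pi) + (sin(pi)/(1/5))*B = -1 + (0)*B.
Answer: -1


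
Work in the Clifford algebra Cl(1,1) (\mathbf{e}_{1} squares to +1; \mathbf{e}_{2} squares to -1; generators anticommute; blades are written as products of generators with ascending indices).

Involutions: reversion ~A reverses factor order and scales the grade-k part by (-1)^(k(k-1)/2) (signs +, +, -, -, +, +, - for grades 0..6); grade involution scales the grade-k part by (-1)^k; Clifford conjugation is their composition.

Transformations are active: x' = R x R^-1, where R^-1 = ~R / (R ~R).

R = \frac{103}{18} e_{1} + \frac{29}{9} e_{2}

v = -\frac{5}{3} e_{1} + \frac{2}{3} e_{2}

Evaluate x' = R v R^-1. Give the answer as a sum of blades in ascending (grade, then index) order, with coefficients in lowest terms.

~R = \frac{103}{18} e_{1} + \frac{29}{9} e_{2}, and R ~R = \frac{805}{36}, so R^-1 = ~R / (\frac{805}{36}).
R v = -\frac{631}{54} + \frac{248}{27} e_{1} e_{2}
Answer: -\frac{93761}{21735} e_{1} - \frac{87686}{21735} e_{2}


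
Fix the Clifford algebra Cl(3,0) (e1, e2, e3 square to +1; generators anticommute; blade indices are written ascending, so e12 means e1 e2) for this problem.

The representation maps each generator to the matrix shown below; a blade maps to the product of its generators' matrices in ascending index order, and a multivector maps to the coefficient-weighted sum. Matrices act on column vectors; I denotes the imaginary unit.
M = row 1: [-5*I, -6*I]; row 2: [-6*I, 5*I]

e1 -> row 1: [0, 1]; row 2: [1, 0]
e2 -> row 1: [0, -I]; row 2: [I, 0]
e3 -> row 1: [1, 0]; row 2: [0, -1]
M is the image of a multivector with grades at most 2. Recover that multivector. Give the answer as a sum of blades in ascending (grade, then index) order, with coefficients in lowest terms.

Method: 1, rho(e1), rho(e2), rho(e3) form a trace-orthogonal basis of the 2x2 complex matrices (tr(X Y) = 2 if X = Y, else 0), so M = m0*1 + m1*rho(e1) + m2*rho(e2) + m3*rho(e3) with m0 = tr(M)/2 = 0, m1 = tr(M rho(e1))/2 = -6*I, m2 = tr(M rho(e2))/2 = 0, m3 = tr(M rho(e3))/2 = -5*I.
Multiplying table entries, the bivector images are rho(e12) = I*rho(e3), rho(e13) = -I*rho(e2), rho(e23) = I*rho(e1); with real blade coefficients the real parts of m0..m3 are the coefficients of 1, e1, e2, e3 and the imaginary parts give the bivectors (e23: Im m1, e13: -Im m2, e12: Im m3).
Answer: -5*e12 - 6*e23


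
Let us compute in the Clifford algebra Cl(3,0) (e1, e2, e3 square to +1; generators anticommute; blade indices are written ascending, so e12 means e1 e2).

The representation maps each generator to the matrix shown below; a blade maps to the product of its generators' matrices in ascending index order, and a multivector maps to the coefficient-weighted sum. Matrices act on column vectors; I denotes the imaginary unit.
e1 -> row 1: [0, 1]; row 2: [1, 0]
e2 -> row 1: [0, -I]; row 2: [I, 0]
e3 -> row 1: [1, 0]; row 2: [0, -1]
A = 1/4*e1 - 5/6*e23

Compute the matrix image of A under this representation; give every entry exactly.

Bivector images (products of the table entries): rho(e23) = rho(e2)rho(e3) = row 1: [0, I]; row 2: [I, 0].
M = (1/4)*rho(e1) + (-5/6)*rho(e23), summed entrywise:
Answer: row 1: [0, 1/4 - 5*I/6]; row 2: [1/4 - 5*I/6, 0]


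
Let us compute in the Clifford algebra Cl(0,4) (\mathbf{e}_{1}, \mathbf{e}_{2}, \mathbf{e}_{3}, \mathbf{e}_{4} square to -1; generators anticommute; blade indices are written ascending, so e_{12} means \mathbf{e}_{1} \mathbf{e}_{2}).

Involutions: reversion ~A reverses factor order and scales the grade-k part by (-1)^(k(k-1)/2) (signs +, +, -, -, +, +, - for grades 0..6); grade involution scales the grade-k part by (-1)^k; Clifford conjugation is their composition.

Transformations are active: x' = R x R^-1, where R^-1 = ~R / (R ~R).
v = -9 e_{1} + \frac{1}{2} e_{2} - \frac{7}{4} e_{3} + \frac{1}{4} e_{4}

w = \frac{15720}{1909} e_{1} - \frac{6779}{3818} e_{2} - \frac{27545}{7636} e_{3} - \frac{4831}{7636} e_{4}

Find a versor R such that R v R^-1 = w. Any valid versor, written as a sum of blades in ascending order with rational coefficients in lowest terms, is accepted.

Since q(v) = q(w) = -\frac{675}{8}, the sum R = v + w = -\frac{1461}{1909} e_{1} - \frac{2435}{1909} e_{2} - \frac{10227}{1909} e_{3} - \frac{1461}{3818} e_{4} does the job whenever invertible.
Answer: -\frac{1461}{1909} e_{1} - \frac{2435}{1909} e_{2} - \frac{10227}{1909} e_{3} - \frac{1461}{3818} e_{4}
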